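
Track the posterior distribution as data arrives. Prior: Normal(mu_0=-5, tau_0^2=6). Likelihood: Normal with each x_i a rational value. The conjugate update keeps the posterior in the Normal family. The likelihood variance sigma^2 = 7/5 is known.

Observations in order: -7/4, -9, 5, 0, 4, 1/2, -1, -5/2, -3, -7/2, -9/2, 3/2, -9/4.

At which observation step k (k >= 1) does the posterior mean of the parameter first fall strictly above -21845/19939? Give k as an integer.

obs 1: x=-7/4 → posterior Normal(-175/74, 42/37)
obs 2: x=-9 → posterior Normal(-715/134, 42/67)
obs 3: x=5 → posterior Normal(-415/194, 42/97)
obs 4: x=0 → posterior Normal(-415/254, 42/127)
obs 5: x=4 → posterior Normal(-175/314, 42/157)
obs 6: x=1/2 → posterior Normal(-145/374, 42/187)
obs 7: x=-1 → posterior Normal(-205/434, 6/31)
obs 8: x=-5/2 → posterior Normal(-355/494, 42/247)
obs 9: x=-3 → posterior Normal(-535/554, 42/277)
obs 10: x=-7/2 → posterior Normal(-745/614, 42/307)
obs 11: x=-9/2 → posterior Normal(-1015/674, 42/337)
obs 12: x=3/2 → posterior Normal(-925/734, 42/367)
obs 13: x=-9/4 → posterior Normal(-530/397, 42/397)

k = 5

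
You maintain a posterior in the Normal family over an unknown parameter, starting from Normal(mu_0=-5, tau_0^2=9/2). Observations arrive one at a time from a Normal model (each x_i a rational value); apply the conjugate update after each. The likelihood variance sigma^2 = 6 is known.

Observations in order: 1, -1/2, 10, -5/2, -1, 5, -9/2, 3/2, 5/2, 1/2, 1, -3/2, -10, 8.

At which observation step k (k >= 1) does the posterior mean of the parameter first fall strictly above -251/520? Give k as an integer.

k = 3

obs 1: x=1 → posterior Normal(-17/7, 18/7)
obs 2: x=-1/2 → posterior Normal(-37/20, 9/5)
obs 3: x=10 → posterior Normal(23/26, 18/13)
obs 4: x=-5/2 → posterior Normal(1/4, 9/8)
obs 5: x=-1 → posterior Normal(1/19, 18/19)
obs 6: x=5 → posterior Normal(8/11, 9/11)
obs 7: x=-9/2 → posterior Normal(1/10, 18/25)
obs 8: x=3/2 → posterior Normal(1/4, 9/14)
obs 9: x=5/2 → posterior Normal(29/62, 18/31)
obs 10: x=1/2 → posterior Normal(8/17, 9/17)
obs 11: x=1 → posterior Normal(19/37, 18/37)
obs 12: x=-3/2 → posterior Normal(29/80, 9/20)
obs 13: x=-10 → posterior Normal(-31/86, 18/43)
obs 14: x=8 → posterior Normal(17/92, 9/23)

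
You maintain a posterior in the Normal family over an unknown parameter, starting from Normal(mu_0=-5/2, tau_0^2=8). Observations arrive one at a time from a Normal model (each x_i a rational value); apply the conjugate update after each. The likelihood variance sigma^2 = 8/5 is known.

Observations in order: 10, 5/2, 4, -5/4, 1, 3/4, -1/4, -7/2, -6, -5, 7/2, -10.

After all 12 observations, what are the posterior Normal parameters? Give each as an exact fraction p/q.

obs 1: x=10 → posterior Normal(95/12, 4/3)
obs 2: x=5/2 → posterior Normal(60/11, 8/11)
obs 3: x=4 → posterior Normal(5, 1/2)
obs 4: x=-5/4 → posterior Normal(295/84, 8/21)
obs 5: x=1 → posterior Normal(315/104, 4/13)
obs 6: x=3/4 → posterior Normal(165/62, 8/31)
obs 7: x=-1/4 → posterior Normal(325/144, 2/9)
obs 8: x=-7/2 → posterior Normal(255/164, 8/41)
obs 9: x=-6 → posterior Normal(135/184, 4/23)
obs 10: x=-5 → posterior Normal(35/204, 8/51)
obs 11: x=7/2 → posterior Normal(15/32, 1/7)
obs 12: x=-10 → posterior Normal(-95/244, 8/61)

mu_0=-95/244, tau_0^2=8/61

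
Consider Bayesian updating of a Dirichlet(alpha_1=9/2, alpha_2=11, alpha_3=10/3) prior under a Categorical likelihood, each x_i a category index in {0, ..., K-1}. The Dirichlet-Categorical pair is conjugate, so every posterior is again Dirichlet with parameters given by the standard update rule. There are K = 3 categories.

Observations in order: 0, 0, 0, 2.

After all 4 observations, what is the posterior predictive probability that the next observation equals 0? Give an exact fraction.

obs 1: x=0 → posterior Dirichlet(11/2, 11, 10/3)
obs 2: x=0 → posterior Dirichlet(13/2, 11, 10/3)
obs 3: x=0 → posterior Dirichlet(15/2, 11, 10/3)
obs 4: x=2 → posterior Dirichlet(15/2, 11, 13/3)

45/137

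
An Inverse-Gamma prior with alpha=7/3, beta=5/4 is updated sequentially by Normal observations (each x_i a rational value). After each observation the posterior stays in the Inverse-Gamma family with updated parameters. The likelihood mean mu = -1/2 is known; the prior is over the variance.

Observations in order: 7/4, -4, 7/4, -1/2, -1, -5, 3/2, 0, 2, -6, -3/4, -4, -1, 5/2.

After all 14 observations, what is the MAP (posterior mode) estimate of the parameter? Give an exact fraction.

5169/992

obs 1: x=7/4 → posterior Inverse-Gamma(17/6, 121/32)
obs 2: x=-4 → posterior Inverse-Gamma(10/3, 317/32)
obs 3: x=7/4 → posterior Inverse-Gamma(23/6, 199/16)
obs 4: x=-1/2 → posterior Inverse-Gamma(13/3, 199/16)
obs 5: x=-1 → posterior Inverse-Gamma(29/6, 201/16)
obs 6: x=-5 → posterior Inverse-Gamma(16/3, 363/16)
obs 7: x=3/2 → posterior Inverse-Gamma(35/6, 395/16)
obs 8: x=0 → posterior Inverse-Gamma(19/3, 397/16)
obs 9: x=2 → posterior Inverse-Gamma(41/6, 447/16)
obs 10: x=-6 → posterior Inverse-Gamma(22/3, 689/16)
obs 11: x=-3/4 → posterior Inverse-Gamma(47/6, 1379/32)
obs 12: x=-4 → posterior Inverse-Gamma(25/3, 1575/32)
obs 13: x=-1 → posterior Inverse-Gamma(53/6, 1579/32)
obs 14: x=5/2 → posterior Inverse-Gamma(28/3, 1723/32)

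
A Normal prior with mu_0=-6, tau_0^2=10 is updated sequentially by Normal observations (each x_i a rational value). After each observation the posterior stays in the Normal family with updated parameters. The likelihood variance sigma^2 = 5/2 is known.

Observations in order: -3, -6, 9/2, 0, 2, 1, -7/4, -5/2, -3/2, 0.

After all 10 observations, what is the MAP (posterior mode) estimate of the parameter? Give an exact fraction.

-35/41

obs 1: x=-3 → posterior Normal(-18/5, 2)
obs 2: x=-6 → posterior Normal(-14/3, 10/9)
obs 3: x=9/2 → posterior Normal(-24/13, 10/13)
obs 4: x=0 → posterior Normal(-24/17, 10/17)
obs 5: x=2 → posterior Normal(-16/21, 10/21)
obs 6: x=1 → posterior Normal(-12/25, 2/5)
obs 7: x=-7/4 → posterior Normal(-19/29, 10/29)
obs 8: x=-5/2 → posterior Normal(-29/33, 10/33)
obs 9: x=-3/2 → posterior Normal(-35/37, 10/37)
obs 10: x=0 → posterior Normal(-35/41, 10/41)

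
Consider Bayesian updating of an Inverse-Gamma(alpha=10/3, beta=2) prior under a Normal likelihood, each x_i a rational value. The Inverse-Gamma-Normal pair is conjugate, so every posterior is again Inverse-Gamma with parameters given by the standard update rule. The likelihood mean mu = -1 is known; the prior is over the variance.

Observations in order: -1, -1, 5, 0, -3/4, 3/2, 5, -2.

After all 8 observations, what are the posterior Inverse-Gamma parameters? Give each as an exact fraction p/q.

obs 1: x=-1 → posterior Inverse-Gamma(23/6, 2)
obs 2: x=-1 → posterior Inverse-Gamma(13/3, 2)
obs 3: x=5 → posterior Inverse-Gamma(29/6, 20)
obs 4: x=0 → posterior Inverse-Gamma(16/3, 41/2)
obs 5: x=-3/4 → posterior Inverse-Gamma(35/6, 657/32)
obs 6: x=3/2 → posterior Inverse-Gamma(19/3, 757/32)
obs 7: x=5 → posterior Inverse-Gamma(41/6, 1333/32)
obs 8: x=-2 → posterior Inverse-Gamma(22/3, 1349/32)

alpha=22/3, beta=1349/32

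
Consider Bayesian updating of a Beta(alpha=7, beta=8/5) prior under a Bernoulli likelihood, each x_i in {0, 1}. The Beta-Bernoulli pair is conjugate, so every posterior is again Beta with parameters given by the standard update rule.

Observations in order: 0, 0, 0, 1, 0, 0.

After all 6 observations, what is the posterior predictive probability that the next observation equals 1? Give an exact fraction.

obs 1: x=0 → posterior Beta(7, 13/5)
obs 2: x=0 → posterior Beta(7, 18/5)
obs 3: x=0 → posterior Beta(7, 23/5)
obs 4: x=1 → posterior Beta(8, 23/5)
obs 5: x=0 → posterior Beta(8, 28/5)
obs 6: x=0 → posterior Beta(8, 33/5)

40/73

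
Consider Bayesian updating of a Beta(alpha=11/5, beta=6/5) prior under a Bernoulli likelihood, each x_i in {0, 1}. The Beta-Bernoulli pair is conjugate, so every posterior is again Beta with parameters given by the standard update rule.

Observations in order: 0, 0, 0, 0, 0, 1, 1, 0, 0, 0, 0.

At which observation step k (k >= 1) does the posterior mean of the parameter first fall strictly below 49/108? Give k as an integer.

obs 1: x=0 → posterior Beta(11/5, 11/5)
obs 2: x=0 → posterior Beta(11/5, 16/5)
obs 3: x=0 → posterior Beta(11/5, 21/5)
obs 4: x=0 → posterior Beta(11/5, 26/5)
obs 5: x=0 → posterior Beta(11/5, 31/5)
obs 6: x=1 → posterior Beta(16/5, 31/5)
obs 7: x=1 → posterior Beta(21/5, 31/5)
obs 8: x=0 → posterior Beta(21/5, 36/5)
obs 9: x=0 → posterior Beta(21/5, 41/5)
obs 10: x=0 → posterior Beta(21/5, 46/5)
obs 11: x=0 → posterior Beta(21/5, 51/5)

k = 2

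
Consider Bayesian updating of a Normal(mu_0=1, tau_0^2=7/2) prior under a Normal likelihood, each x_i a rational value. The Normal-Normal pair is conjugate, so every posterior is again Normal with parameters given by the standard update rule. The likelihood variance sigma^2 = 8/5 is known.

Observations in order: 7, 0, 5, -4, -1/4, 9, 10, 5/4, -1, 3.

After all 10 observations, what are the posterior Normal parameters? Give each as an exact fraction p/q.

mu_0=533/183, tau_0^2=28/183

obs 1: x=7 → posterior Normal(87/17, 56/51)
obs 2: x=0 → posterior Normal(261/86, 28/43)
obs 3: x=5 → posterior Normal(436/121, 56/121)
obs 4: x=-4 → posterior Normal(74/39, 14/39)
obs 5: x=-1/4 → posterior Normal(1149/764, 56/191)
obs 6: x=9 → posterior Normal(2409/904, 28/113)
obs 7: x=10 → posterior Normal(3809/1044, 56/261)
obs 8: x=5/4 → posterior Normal(249/74, 7/37)
obs 9: x=-1 → posterior Normal(961/331, 56/331)
obs 10: x=3 → posterior Normal(533/183, 28/183)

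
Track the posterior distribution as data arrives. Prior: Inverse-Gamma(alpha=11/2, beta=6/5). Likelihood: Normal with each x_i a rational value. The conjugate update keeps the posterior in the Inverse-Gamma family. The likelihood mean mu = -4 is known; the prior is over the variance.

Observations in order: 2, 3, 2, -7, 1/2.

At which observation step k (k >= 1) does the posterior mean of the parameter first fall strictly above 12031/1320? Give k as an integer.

k = 3

obs 1: x=2 → posterior Inverse-Gamma(6, 96/5)
obs 2: x=3 → posterior Inverse-Gamma(13/2, 437/10)
obs 3: x=2 → posterior Inverse-Gamma(7, 617/10)
obs 4: x=-7 → posterior Inverse-Gamma(15/2, 331/5)
obs 5: x=1/2 → posterior Inverse-Gamma(8, 3053/40)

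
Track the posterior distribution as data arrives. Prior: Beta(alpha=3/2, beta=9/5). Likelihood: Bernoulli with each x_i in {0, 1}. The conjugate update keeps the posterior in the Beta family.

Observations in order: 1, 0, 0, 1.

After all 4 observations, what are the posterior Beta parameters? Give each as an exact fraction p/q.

alpha=7/2, beta=19/5

obs 1: x=1 → posterior Beta(5/2, 9/5)
obs 2: x=0 → posterior Beta(5/2, 14/5)
obs 3: x=0 → posterior Beta(5/2, 19/5)
obs 4: x=1 → posterior Beta(7/2, 19/5)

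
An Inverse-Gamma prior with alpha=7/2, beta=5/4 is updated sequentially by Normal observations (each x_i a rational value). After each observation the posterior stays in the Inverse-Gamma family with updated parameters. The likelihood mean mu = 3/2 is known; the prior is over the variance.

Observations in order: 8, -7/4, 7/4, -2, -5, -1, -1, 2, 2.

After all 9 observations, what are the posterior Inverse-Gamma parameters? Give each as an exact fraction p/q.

alpha=8, beta=983/16

obs 1: x=8 → posterior Inverse-Gamma(4, 179/8)
obs 2: x=-7/4 → posterior Inverse-Gamma(9/2, 885/32)
obs 3: x=7/4 → posterior Inverse-Gamma(5, 443/16)
obs 4: x=-2 → posterior Inverse-Gamma(11/2, 541/16)
obs 5: x=-5 → posterior Inverse-Gamma(6, 879/16)
obs 6: x=-1 → posterior Inverse-Gamma(13/2, 929/16)
obs 7: x=-1 → posterior Inverse-Gamma(7, 979/16)
obs 8: x=2 → posterior Inverse-Gamma(15/2, 981/16)
obs 9: x=2 → posterior Inverse-Gamma(8, 983/16)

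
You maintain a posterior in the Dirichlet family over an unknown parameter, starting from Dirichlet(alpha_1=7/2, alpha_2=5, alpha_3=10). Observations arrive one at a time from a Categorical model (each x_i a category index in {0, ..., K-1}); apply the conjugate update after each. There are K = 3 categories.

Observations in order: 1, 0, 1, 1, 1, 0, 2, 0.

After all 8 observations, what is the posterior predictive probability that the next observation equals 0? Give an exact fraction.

13/53

obs 1: x=1 → posterior Dirichlet(7/2, 6, 10)
obs 2: x=0 → posterior Dirichlet(9/2, 6, 10)
obs 3: x=1 → posterior Dirichlet(9/2, 7, 10)
obs 4: x=1 → posterior Dirichlet(9/2, 8, 10)
obs 5: x=1 → posterior Dirichlet(9/2, 9, 10)
obs 6: x=0 → posterior Dirichlet(11/2, 9, 10)
obs 7: x=2 → posterior Dirichlet(11/2, 9, 11)
obs 8: x=0 → posterior Dirichlet(13/2, 9, 11)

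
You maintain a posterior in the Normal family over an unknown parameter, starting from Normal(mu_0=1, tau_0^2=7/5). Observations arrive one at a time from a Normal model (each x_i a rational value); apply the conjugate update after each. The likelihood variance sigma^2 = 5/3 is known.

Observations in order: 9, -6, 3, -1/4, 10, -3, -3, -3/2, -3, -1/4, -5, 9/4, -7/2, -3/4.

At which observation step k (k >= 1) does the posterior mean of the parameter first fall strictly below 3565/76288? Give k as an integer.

k = 13

obs 1: x=9 → posterior Normal(107/23, 35/46)
obs 2: x=-6 → posterior Normal(88/67, 35/67)
obs 3: x=3 → posterior Normal(151/88, 35/88)
obs 4: x=-1/4 → posterior Normal(583/436, 35/109)
obs 5: x=10 → posterior Normal(1423/520, 7/26)
obs 6: x=-3 → posterior Normal(1171/604, 35/151)
obs 7: x=-3 → posterior Normal(919/688, 35/172)
obs 8: x=-3/2 → posterior Normal(793/772, 35/193)
obs 9: x=-3 → posterior Normal(541/856, 35/214)
obs 10: x=-1/4 → posterior Normal(26/47, 7/47)
obs 11: x=-5 → posterior Normal(25/256, 35/256)
obs 12: x=9/4 → posterior Normal(289/1108, 35/277)
obs 13: x=-7/2 → posterior Normal(-5/1192, 35/298)
obs 14: x=-3/4 → posterior Normal(-17/319, 35/319)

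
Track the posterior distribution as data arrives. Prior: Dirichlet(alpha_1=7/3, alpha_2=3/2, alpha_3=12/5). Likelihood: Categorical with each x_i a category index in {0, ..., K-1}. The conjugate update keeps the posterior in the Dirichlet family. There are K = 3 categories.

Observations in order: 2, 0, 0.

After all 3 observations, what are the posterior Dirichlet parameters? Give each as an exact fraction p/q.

obs 1: x=2 → posterior Dirichlet(7/3, 3/2, 17/5)
obs 2: x=0 → posterior Dirichlet(10/3, 3/2, 17/5)
obs 3: x=0 → posterior Dirichlet(13/3, 3/2, 17/5)

alpha_1=13/3, alpha_2=3/2, alpha_3=17/5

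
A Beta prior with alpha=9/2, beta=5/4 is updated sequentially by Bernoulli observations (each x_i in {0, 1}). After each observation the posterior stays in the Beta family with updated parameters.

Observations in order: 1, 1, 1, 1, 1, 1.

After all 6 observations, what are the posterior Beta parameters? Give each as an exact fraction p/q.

obs 1: x=1 → posterior Beta(11/2, 5/4)
obs 2: x=1 → posterior Beta(13/2, 5/4)
obs 3: x=1 → posterior Beta(15/2, 5/4)
obs 4: x=1 → posterior Beta(17/2, 5/4)
obs 5: x=1 → posterior Beta(19/2, 5/4)
obs 6: x=1 → posterior Beta(21/2, 5/4)

alpha=21/2, beta=5/4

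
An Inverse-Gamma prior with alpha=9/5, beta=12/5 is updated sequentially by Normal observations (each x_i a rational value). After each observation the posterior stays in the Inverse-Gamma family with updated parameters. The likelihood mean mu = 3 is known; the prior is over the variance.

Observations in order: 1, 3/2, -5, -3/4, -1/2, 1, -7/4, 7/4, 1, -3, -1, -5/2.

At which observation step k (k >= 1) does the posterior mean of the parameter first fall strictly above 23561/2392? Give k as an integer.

obs 1: x=1 → posterior Inverse-Gamma(23/10, 22/5)
obs 2: x=3/2 → posterior Inverse-Gamma(14/5, 221/40)
obs 3: x=-5 → posterior Inverse-Gamma(33/10, 1501/40)
obs 4: x=-3/4 → posterior Inverse-Gamma(19/5, 7129/160)
obs 5: x=-1/2 → posterior Inverse-Gamma(43/10, 8109/160)
obs 6: x=1 → posterior Inverse-Gamma(24/5, 8429/160)
obs 7: x=-7/4 → posterior Inverse-Gamma(53/10, 5117/80)
obs 8: x=7/4 → posterior Inverse-Gamma(29/5, 10359/160)
obs 9: x=1 → posterior Inverse-Gamma(63/10, 10679/160)
obs 10: x=-3 → posterior Inverse-Gamma(34/5, 13559/160)
obs 11: x=-1 → posterior Inverse-Gamma(73/10, 14839/160)
obs 12: x=-5/2 → posterior Inverse-Gamma(39/5, 17259/160)

k = 3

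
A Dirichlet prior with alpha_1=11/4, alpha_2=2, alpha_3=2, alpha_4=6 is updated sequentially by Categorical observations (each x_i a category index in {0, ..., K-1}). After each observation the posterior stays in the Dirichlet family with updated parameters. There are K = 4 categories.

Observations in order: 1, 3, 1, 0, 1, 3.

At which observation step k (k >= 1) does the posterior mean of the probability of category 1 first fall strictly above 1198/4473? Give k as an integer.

obs 1: x=1 → posterior Dirichlet(11/4, 3, 2, 6)
obs 2: x=3 → posterior Dirichlet(11/4, 3, 2, 7)
obs 3: x=1 → posterior Dirichlet(11/4, 4, 2, 7)
obs 4: x=0 → posterior Dirichlet(15/4, 4, 2, 7)
obs 5: x=1 → posterior Dirichlet(15/4, 5, 2, 7)
obs 6: x=3 → posterior Dirichlet(15/4, 5, 2, 8)

k = 5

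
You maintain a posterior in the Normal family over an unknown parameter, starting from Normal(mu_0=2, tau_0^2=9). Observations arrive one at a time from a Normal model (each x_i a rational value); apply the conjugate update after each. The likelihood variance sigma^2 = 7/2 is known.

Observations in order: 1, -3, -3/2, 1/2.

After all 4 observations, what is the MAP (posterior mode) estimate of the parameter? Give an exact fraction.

-40/79

obs 1: x=1 → posterior Normal(32/25, 63/25)
obs 2: x=-3 → posterior Normal(-22/43, 63/43)
obs 3: x=-3/2 → posterior Normal(-49/61, 63/61)
obs 4: x=1/2 → posterior Normal(-40/79, 63/79)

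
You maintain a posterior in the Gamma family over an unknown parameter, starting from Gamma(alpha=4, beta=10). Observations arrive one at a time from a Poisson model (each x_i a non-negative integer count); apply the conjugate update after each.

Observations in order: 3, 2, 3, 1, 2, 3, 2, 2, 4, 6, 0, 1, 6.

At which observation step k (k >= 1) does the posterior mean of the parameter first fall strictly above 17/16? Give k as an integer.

obs 1: x=3 → posterior Gamma(7, 11)
obs 2: x=2 → posterior Gamma(9, 12)
obs 3: x=3 → posterior Gamma(12, 13)
obs 4: x=1 → posterior Gamma(13, 14)
obs 5: x=2 → posterior Gamma(15, 15)
obs 6: x=3 → posterior Gamma(18, 16)
obs 7: x=2 → posterior Gamma(20, 17)
obs 8: x=2 → posterior Gamma(22, 18)
obs 9: x=4 → posterior Gamma(26, 19)
obs 10: x=6 → posterior Gamma(32, 20)
obs 11: x=0 → posterior Gamma(32, 21)
obs 12: x=1 → posterior Gamma(33, 22)
obs 13: x=6 → posterior Gamma(39, 23)

k = 6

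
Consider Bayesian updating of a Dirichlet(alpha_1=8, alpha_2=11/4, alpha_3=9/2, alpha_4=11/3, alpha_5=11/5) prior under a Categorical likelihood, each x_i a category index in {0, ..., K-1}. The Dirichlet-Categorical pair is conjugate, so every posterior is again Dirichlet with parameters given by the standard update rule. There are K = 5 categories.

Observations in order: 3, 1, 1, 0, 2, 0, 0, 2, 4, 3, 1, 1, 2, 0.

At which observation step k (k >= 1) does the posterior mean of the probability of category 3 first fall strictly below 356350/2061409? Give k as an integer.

obs 1: x=3 → posterior Dirichlet(8, 11/4, 9/2, 14/3, 11/5)
obs 2: x=1 → posterior Dirichlet(8, 15/4, 9/2, 14/3, 11/5)
obs 3: x=1 → posterior Dirichlet(8, 19/4, 9/2, 14/3, 11/5)
obs 4: x=0 → posterior Dirichlet(9, 19/4, 9/2, 14/3, 11/5)
obs 5: x=2 → posterior Dirichlet(9, 19/4, 11/2, 14/3, 11/5)
obs 6: x=0 → posterior Dirichlet(10, 19/4, 11/2, 14/3, 11/5)
obs 7: x=0 → posterior Dirichlet(11, 19/4, 11/2, 14/3, 11/5)
obs 8: x=2 → posterior Dirichlet(11, 19/4, 13/2, 14/3, 11/5)
obs 9: x=4 → posterior Dirichlet(11, 19/4, 13/2, 14/3, 16/5)
obs 10: x=3 → posterior Dirichlet(11, 19/4, 13/2, 17/3, 16/5)
obs 11: x=1 → posterior Dirichlet(11, 23/4, 13/2, 17/3, 16/5)
obs 12: x=1 → posterior Dirichlet(11, 27/4, 13/2, 17/3, 16/5)
obs 13: x=2 → posterior Dirichlet(11, 27/4, 15/2, 17/3, 16/5)
obs 14: x=0 → posterior Dirichlet(12, 27/4, 15/2, 17/3, 16/5)

k = 6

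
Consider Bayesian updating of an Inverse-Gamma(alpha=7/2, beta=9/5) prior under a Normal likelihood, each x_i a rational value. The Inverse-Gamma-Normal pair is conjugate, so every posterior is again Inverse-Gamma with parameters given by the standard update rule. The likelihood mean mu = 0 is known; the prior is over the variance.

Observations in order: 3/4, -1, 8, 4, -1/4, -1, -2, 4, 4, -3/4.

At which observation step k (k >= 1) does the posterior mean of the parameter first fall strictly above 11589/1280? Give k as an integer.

obs 1: x=3/4 → posterior Inverse-Gamma(4, 333/160)
obs 2: x=-1 → posterior Inverse-Gamma(9/2, 413/160)
obs 3: x=8 → posterior Inverse-Gamma(5, 5533/160)
obs 4: x=4 → posterior Inverse-Gamma(11/2, 6813/160)
obs 5: x=-1/4 → posterior Inverse-Gamma(6, 3409/80)
obs 6: x=-1 → posterior Inverse-Gamma(13/2, 3449/80)
obs 7: x=-2 → posterior Inverse-Gamma(7, 3609/80)
obs 8: x=4 → posterior Inverse-Gamma(15/2, 4249/80)
obs 9: x=4 → posterior Inverse-Gamma(8, 4889/80)
obs 10: x=-3/4 → posterior Inverse-Gamma(17/2, 9823/160)

k = 4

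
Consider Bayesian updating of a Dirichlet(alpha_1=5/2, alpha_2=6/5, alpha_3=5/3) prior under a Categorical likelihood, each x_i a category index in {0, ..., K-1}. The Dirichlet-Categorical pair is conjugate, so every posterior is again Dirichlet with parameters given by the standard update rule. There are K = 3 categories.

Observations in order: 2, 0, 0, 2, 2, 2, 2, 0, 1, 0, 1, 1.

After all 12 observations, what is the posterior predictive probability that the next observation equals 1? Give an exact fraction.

obs 1: x=2 → posterior Dirichlet(5/2, 6/5, 8/3)
obs 2: x=0 → posterior Dirichlet(7/2, 6/5, 8/3)
obs 3: x=0 → posterior Dirichlet(9/2, 6/5, 8/3)
obs 4: x=2 → posterior Dirichlet(9/2, 6/5, 11/3)
obs 5: x=2 → posterior Dirichlet(9/2, 6/5, 14/3)
obs 6: x=2 → posterior Dirichlet(9/2, 6/5, 17/3)
obs 7: x=2 → posterior Dirichlet(9/2, 6/5, 20/3)
obs 8: x=0 → posterior Dirichlet(11/2, 6/5, 20/3)
obs 9: x=1 → posterior Dirichlet(11/2, 11/5, 20/3)
obs 10: x=0 → posterior Dirichlet(13/2, 11/5, 20/3)
obs 11: x=1 → posterior Dirichlet(13/2, 16/5, 20/3)
obs 12: x=1 → posterior Dirichlet(13/2, 21/5, 20/3)

126/521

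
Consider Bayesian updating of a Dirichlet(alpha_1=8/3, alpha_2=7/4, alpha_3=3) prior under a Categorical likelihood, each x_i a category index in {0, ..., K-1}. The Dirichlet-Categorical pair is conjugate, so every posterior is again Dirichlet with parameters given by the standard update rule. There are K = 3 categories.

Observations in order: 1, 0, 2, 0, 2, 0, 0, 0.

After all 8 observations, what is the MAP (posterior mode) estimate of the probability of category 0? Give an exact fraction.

obs 1: x=1 → posterior Dirichlet(8/3, 11/4, 3)
obs 2: x=0 → posterior Dirichlet(11/3, 11/4, 3)
obs 3: x=2 → posterior Dirichlet(11/3, 11/4, 4)
obs 4: x=0 → posterior Dirichlet(14/3, 11/4, 4)
obs 5: x=2 → posterior Dirichlet(14/3, 11/4, 5)
obs 6: x=0 → posterior Dirichlet(17/3, 11/4, 5)
obs 7: x=0 → posterior Dirichlet(20/3, 11/4, 5)
obs 8: x=0 → posterior Dirichlet(23/3, 11/4, 5)

80/149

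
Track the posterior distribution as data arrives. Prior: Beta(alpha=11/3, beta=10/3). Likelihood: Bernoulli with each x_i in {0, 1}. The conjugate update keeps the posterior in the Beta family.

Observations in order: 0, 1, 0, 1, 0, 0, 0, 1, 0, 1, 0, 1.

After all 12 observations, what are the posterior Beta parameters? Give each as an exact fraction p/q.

alpha=26/3, beta=31/3

obs 1: x=0 → posterior Beta(11/3, 13/3)
obs 2: x=1 → posterior Beta(14/3, 13/3)
obs 3: x=0 → posterior Beta(14/3, 16/3)
obs 4: x=1 → posterior Beta(17/3, 16/3)
obs 5: x=0 → posterior Beta(17/3, 19/3)
obs 6: x=0 → posterior Beta(17/3, 22/3)
obs 7: x=0 → posterior Beta(17/3, 25/3)
obs 8: x=1 → posterior Beta(20/3, 25/3)
obs 9: x=0 → posterior Beta(20/3, 28/3)
obs 10: x=1 → posterior Beta(23/3, 28/3)
obs 11: x=0 → posterior Beta(23/3, 31/3)
obs 12: x=1 → posterior Beta(26/3, 31/3)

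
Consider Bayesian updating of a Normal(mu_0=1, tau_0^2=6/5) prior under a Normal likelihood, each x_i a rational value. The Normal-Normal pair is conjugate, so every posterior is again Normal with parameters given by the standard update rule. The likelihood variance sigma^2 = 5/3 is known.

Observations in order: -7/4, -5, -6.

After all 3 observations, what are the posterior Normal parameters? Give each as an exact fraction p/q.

mu_0=-409/158, tau_0^2=30/79

obs 1: x=-7/4 → posterior Normal(-13/86, 30/43)
obs 2: x=-5 → posterior Normal(-193/122, 30/61)
obs 3: x=-6 → posterior Normal(-409/158, 30/79)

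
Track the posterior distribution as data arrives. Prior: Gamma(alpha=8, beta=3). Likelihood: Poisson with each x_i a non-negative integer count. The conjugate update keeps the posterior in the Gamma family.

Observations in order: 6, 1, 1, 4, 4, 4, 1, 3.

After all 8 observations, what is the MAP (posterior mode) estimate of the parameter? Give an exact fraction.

31/11

obs 1: x=6 → posterior Gamma(14, 4)
obs 2: x=1 → posterior Gamma(15, 5)
obs 3: x=1 → posterior Gamma(16, 6)
obs 4: x=4 → posterior Gamma(20, 7)
obs 5: x=4 → posterior Gamma(24, 8)
obs 6: x=4 → posterior Gamma(28, 9)
obs 7: x=1 → posterior Gamma(29, 10)
obs 8: x=3 → posterior Gamma(32, 11)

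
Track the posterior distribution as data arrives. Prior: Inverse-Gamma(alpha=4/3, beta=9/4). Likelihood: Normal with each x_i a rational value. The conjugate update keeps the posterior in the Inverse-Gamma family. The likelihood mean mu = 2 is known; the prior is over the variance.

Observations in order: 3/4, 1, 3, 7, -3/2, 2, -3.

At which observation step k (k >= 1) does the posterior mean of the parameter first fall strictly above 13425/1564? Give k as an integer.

k = 7

obs 1: x=3/4 → posterior Inverse-Gamma(11/6, 97/32)
obs 2: x=1 → posterior Inverse-Gamma(7/3, 113/32)
obs 3: x=3 → posterior Inverse-Gamma(17/6, 129/32)
obs 4: x=7 → posterior Inverse-Gamma(10/3, 529/32)
obs 5: x=-3/2 → posterior Inverse-Gamma(23/6, 725/32)
obs 6: x=2 → posterior Inverse-Gamma(13/3, 725/32)
obs 7: x=-3 → posterior Inverse-Gamma(29/6, 1125/32)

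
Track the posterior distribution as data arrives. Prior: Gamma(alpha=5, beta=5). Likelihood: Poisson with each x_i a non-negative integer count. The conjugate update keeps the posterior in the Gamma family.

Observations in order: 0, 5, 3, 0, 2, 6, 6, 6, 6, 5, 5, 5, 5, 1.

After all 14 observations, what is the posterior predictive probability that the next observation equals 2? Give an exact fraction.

obs 1: x=0 → posterior Gamma(5, 6)
obs 2: x=5 → posterior Gamma(10, 7)
obs 3: x=3 → posterior Gamma(13, 8)
obs 4: x=0 → posterior Gamma(13, 9)
obs 5: x=2 → posterior Gamma(15, 10)
obs 6: x=6 → posterior Gamma(21, 11)
obs 7: x=6 → posterior Gamma(27, 12)
obs 8: x=6 → posterior Gamma(33, 13)
obs 9: x=6 → posterior Gamma(39, 14)
obs 10: x=5 → posterior Gamma(44, 15)
obs 11: x=5 → posterior Gamma(49, 16)
obs 12: x=5 → posterior Gamma(54, 17)
obs 13: x=5 → posterior Gamma(59, 18)
obs 14: x=1 → posterior Gamma(60, 19)

9720019739589836070353688736036081294883473252048289575773207068076970076864583/46116860184273879040000000000000000000000000000000000000000000000000000000000000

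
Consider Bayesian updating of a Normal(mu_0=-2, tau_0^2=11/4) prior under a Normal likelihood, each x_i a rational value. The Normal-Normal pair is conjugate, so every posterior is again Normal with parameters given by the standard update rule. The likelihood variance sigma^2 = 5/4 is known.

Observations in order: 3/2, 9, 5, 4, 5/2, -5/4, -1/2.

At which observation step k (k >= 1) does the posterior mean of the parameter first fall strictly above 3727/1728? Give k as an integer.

obs 1: x=3/2 → posterior Normal(13/32, 55/64)
obs 2: x=9 → posterior Normal(211/54, 55/108)
obs 3: x=5 → posterior Normal(321/76, 55/152)
obs 4: x=4 → posterior Normal(409/98, 55/196)
obs 5: x=5/2 → posterior Normal(58/15, 11/48)
obs 6: x=-5/4 → posterior Normal(873/284, 55/284)
obs 7: x=-1/2 → posterior Normal(851/328, 55/328)

k = 2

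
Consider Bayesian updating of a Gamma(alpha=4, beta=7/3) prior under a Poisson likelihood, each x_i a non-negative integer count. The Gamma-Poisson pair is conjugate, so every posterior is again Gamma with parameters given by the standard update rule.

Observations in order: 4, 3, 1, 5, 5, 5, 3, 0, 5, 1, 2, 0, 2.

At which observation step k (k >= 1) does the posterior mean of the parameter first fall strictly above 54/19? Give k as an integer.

obs 1: x=4 → posterior Gamma(8, 10/3)
obs 2: x=3 → posterior Gamma(11, 13/3)
obs 3: x=1 → posterior Gamma(12, 16/3)
obs 4: x=5 → posterior Gamma(17, 19/3)
obs 5: x=5 → posterior Gamma(22, 22/3)
obs 6: x=5 → posterior Gamma(27, 25/3)
obs 7: x=3 → posterior Gamma(30, 28/3)
obs 8: x=0 → posterior Gamma(30, 31/3)
obs 9: x=5 → posterior Gamma(35, 34/3)
obs 10: x=1 → posterior Gamma(36, 37/3)
obs 11: x=2 → posterior Gamma(38, 40/3)
obs 12: x=0 → posterior Gamma(38, 43/3)
obs 13: x=2 → posterior Gamma(40, 46/3)

k = 5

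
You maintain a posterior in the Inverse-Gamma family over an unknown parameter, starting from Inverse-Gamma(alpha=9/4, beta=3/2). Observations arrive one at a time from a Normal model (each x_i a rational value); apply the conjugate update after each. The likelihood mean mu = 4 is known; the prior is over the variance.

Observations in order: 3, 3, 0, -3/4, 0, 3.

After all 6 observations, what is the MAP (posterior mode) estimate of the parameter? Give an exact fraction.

969/200

obs 1: x=3 → posterior Inverse-Gamma(11/4, 2)
obs 2: x=3 → posterior Inverse-Gamma(13/4, 5/2)
obs 3: x=0 → posterior Inverse-Gamma(15/4, 21/2)
obs 4: x=-3/4 → posterior Inverse-Gamma(17/4, 697/32)
obs 5: x=0 → posterior Inverse-Gamma(19/4, 953/32)
obs 6: x=3 → posterior Inverse-Gamma(21/4, 969/32)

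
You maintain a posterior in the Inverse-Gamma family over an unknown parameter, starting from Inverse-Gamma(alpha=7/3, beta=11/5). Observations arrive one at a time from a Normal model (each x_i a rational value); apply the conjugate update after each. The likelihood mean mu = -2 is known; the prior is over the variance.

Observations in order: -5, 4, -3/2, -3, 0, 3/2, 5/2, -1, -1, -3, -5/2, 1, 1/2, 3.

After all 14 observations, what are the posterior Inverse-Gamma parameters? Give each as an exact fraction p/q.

alpha=28/3, beta=2613/40

obs 1: x=-5 → posterior Inverse-Gamma(17/6, 67/10)
obs 2: x=4 → posterior Inverse-Gamma(10/3, 247/10)
obs 3: x=-3/2 → posterior Inverse-Gamma(23/6, 993/40)
obs 4: x=-3 → posterior Inverse-Gamma(13/3, 1013/40)
obs 5: x=0 → posterior Inverse-Gamma(29/6, 1093/40)
obs 6: x=3/2 → posterior Inverse-Gamma(16/3, 669/20)
obs 7: x=5/2 → posterior Inverse-Gamma(35/6, 1743/40)
obs 8: x=-1 → posterior Inverse-Gamma(19/3, 1763/40)
obs 9: x=-1 → posterior Inverse-Gamma(41/6, 1783/40)
obs 10: x=-3 → posterior Inverse-Gamma(22/3, 1803/40)
obs 11: x=-5/2 → posterior Inverse-Gamma(47/6, 226/5)
obs 12: x=1 → posterior Inverse-Gamma(25/3, 497/10)
obs 13: x=1/2 → posterior Inverse-Gamma(53/6, 2113/40)
obs 14: x=3 → posterior Inverse-Gamma(28/3, 2613/40)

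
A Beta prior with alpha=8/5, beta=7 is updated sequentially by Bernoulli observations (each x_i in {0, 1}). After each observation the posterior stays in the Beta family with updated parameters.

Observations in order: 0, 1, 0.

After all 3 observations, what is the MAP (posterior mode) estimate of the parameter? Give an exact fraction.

obs 1: x=0 → posterior Beta(8/5, 8)
obs 2: x=1 → posterior Beta(13/5, 8)
obs 3: x=0 → posterior Beta(13/5, 9)

1/6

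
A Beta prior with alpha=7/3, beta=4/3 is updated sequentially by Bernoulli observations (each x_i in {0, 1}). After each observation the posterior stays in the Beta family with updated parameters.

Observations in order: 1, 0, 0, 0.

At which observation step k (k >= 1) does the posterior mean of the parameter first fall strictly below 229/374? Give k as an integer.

obs 1: x=1 → posterior Beta(10/3, 4/3)
obs 2: x=0 → posterior Beta(10/3, 7/3)
obs 3: x=0 → posterior Beta(10/3, 10/3)
obs 4: x=0 → posterior Beta(10/3, 13/3)

k = 2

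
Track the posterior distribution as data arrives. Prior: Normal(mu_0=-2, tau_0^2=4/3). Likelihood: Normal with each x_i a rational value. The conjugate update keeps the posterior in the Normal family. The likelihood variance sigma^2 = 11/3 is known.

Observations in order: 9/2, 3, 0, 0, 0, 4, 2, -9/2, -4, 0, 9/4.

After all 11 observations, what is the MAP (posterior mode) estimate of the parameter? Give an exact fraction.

7/55

obs 1: x=9/2 → posterior Normal(-4/15, 44/45)
obs 2: x=3 → posterior Normal(8/19, 44/57)
obs 3: x=0 → posterior Normal(8/23, 44/69)
obs 4: x=0 → posterior Normal(8/27, 44/81)
obs 5: x=0 → posterior Normal(8/31, 44/93)
obs 6: x=4 → posterior Normal(24/35, 44/105)
obs 7: x=2 → posterior Normal(32/39, 44/117)
obs 8: x=-9/2 → posterior Normal(14/43, 44/129)
obs 9: x=-4 → posterior Normal(-2/47, 44/141)
obs 10: x=0 → posterior Normal(-2/51, 44/153)
obs 11: x=9/4 → posterior Normal(7/55, 4/15)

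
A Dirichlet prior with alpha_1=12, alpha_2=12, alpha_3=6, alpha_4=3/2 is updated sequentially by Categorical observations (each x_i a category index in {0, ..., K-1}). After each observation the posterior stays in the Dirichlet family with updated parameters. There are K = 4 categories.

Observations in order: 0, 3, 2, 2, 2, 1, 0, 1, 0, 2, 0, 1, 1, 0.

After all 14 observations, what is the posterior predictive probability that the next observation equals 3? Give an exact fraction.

obs 1: x=0 → posterior Dirichlet(13, 12, 6, 3/2)
obs 2: x=3 → posterior Dirichlet(13, 12, 6, 5/2)
obs 3: x=2 → posterior Dirichlet(13, 12, 7, 5/2)
obs 4: x=2 → posterior Dirichlet(13, 12, 8, 5/2)
obs 5: x=2 → posterior Dirichlet(13, 12, 9, 5/2)
obs 6: x=1 → posterior Dirichlet(13, 13, 9, 5/2)
obs 7: x=0 → posterior Dirichlet(14, 13, 9, 5/2)
obs 8: x=1 → posterior Dirichlet(14, 14, 9, 5/2)
obs 9: x=0 → posterior Dirichlet(15, 14, 9, 5/2)
obs 10: x=2 → posterior Dirichlet(15, 14, 10, 5/2)
obs 11: x=0 → posterior Dirichlet(16, 14, 10, 5/2)
obs 12: x=1 → posterior Dirichlet(16, 15, 10, 5/2)
obs 13: x=1 → posterior Dirichlet(16, 16, 10, 5/2)
obs 14: x=0 → posterior Dirichlet(17, 16, 10, 5/2)

5/91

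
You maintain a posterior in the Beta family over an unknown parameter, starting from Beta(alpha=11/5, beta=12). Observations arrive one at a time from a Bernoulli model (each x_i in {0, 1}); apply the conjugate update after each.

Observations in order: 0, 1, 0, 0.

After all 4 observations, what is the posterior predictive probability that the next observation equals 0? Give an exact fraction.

75/91

obs 1: x=0 → posterior Beta(11/5, 13)
obs 2: x=1 → posterior Beta(16/5, 13)
obs 3: x=0 → posterior Beta(16/5, 14)
obs 4: x=0 → posterior Beta(16/5, 15)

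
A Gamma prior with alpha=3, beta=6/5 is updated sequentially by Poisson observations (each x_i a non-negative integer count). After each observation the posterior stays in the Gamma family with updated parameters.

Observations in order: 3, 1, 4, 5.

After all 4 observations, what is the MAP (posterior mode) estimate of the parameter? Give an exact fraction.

75/26

obs 1: x=3 → posterior Gamma(6, 11/5)
obs 2: x=1 → posterior Gamma(7, 16/5)
obs 3: x=4 → posterior Gamma(11, 21/5)
obs 4: x=5 → posterior Gamma(16, 26/5)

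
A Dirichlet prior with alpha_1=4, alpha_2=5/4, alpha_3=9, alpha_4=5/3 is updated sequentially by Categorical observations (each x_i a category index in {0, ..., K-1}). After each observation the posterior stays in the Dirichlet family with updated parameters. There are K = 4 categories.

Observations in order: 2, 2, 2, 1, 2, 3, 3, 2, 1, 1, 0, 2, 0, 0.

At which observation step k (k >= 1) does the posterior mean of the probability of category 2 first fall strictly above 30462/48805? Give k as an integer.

k = 3

obs 1: x=2 → posterior Dirichlet(4, 5/4, 10, 5/3)
obs 2: x=2 → posterior Dirichlet(4, 5/4, 11, 5/3)
obs 3: x=2 → posterior Dirichlet(4, 5/4, 12, 5/3)
obs 4: x=1 → posterior Dirichlet(4, 9/4, 12, 5/3)
obs 5: x=2 → posterior Dirichlet(4, 9/4, 13, 5/3)
obs 6: x=3 → posterior Dirichlet(4, 9/4, 13, 8/3)
obs 7: x=3 → posterior Dirichlet(4, 9/4, 13, 11/3)
obs 8: x=2 → posterior Dirichlet(4, 9/4, 14, 11/3)
obs 9: x=1 → posterior Dirichlet(4, 13/4, 14, 11/3)
obs 10: x=1 → posterior Dirichlet(4, 17/4, 14, 11/3)
obs 11: x=0 → posterior Dirichlet(5, 17/4, 14, 11/3)
obs 12: x=2 → posterior Dirichlet(5, 17/4, 15, 11/3)
obs 13: x=0 → posterior Dirichlet(6, 17/4, 15, 11/3)
obs 14: x=0 → posterior Dirichlet(7, 17/4, 15, 11/3)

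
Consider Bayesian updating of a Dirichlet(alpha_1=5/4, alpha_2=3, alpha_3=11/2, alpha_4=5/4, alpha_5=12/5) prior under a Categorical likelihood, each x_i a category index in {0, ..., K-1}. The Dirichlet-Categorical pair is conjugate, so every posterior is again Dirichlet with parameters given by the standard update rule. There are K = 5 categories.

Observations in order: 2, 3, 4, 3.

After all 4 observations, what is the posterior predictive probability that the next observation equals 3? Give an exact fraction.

obs 1: x=2 → posterior Dirichlet(5/4, 3, 13/2, 5/4, 12/5)
obs 2: x=3 → posterior Dirichlet(5/4, 3, 13/2, 9/4, 12/5)
obs 3: x=4 → posterior Dirichlet(5/4, 3, 13/2, 9/4, 17/5)
obs 4: x=3 → posterior Dirichlet(5/4, 3, 13/2, 13/4, 17/5)

65/348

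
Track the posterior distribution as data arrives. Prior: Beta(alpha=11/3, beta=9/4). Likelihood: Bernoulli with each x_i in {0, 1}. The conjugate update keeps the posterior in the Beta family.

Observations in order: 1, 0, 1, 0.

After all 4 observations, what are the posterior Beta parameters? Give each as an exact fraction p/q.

obs 1: x=1 → posterior Beta(14/3, 9/4)
obs 2: x=0 → posterior Beta(14/3, 13/4)
obs 3: x=1 → posterior Beta(17/3, 13/4)
obs 4: x=0 → posterior Beta(17/3, 17/4)

alpha=17/3, beta=17/4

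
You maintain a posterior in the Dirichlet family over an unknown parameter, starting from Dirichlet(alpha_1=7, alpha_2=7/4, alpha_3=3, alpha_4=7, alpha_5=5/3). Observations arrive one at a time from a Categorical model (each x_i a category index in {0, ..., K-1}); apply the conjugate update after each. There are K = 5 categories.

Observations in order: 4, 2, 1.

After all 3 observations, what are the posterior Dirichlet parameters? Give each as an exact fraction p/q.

obs 1: x=4 → posterior Dirichlet(7, 7/4, 3, 7, 8/3)
obs 2: x=2 → posterior Dirichlet(7, 7/4, 4, 7, 8/3)
obs 3: x=1 → posterior Dirichlet(7, 11/4, 4, 7, 8/3)

alpha_1=7, alpha_2=11/4, alpha_3=4, alpha_4=7, alpha_5=8/3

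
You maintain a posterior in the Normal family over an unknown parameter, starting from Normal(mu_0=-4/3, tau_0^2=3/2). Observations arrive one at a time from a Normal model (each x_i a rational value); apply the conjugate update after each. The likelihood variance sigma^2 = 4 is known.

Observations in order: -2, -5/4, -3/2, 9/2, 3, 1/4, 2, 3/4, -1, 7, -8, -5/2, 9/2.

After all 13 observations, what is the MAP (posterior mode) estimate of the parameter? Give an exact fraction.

79/564

obs 1: x=-2 → posterior Normal(-50/33, 12/11)
obs 2: x=-5/4 → posterior Normal(-35/24, 6/7)
obs 3: x=-3/2 → posterior Normal(-299/204, 12/17)
obs 4: x=9/2 → posterior Normal(-137/240, 3/5)
obs 5: x=3 → posterior Normal(-29/276, 12/23)
obs 6: x=1/4 → posterior Normal(-5/78, 6/13)
obs 7: x=2 → posterior Normal(13/87, 12/29)
obs 8: x=3/4 → posterior Normal(79/384, 3/8)
obs 9: x=-1 → posterior Normal(43/420, 12/35)
obs 10: x=7 → posterior Normal(295/456, 6/19)
obs 11: x=-8 → posterior Normal(7/492, 12/41)
obs 12: x=-5/2 → posterior Normal(-83/528, 3/11)
obs 13: x=9/2 → posterior Normal(79/564, 12/47)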